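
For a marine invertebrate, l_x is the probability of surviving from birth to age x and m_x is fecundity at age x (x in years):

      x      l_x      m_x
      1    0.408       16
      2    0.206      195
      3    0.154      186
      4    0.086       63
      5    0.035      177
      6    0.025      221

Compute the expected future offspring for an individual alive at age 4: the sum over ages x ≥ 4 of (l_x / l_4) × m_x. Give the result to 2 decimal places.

199.28

l_4 = 0.086. Conditional survival from age 4 to x is l_x / l_4.
  x=4: (0.086/0.086) × 63 = 63.0000
  x=5: (0.035/0.086) × 177 = 72.0349
  x=6: (0.025/0.086) × 221 = 64.2442
Sum = 63.0000 + 72.0349 + 64.2442 = 199.2791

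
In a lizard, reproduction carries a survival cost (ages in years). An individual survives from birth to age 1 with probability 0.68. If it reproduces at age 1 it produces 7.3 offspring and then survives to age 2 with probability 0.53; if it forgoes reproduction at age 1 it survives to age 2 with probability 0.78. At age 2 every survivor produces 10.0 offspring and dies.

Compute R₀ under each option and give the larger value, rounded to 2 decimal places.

breed at age 1: R₀ = 0.68 × (7.3 + 0.53 × 10.0) = 0.68 × 12.6000 = 8.5680
delay to age 2: R₀ = 0.68 × (0.78 × 10.0) = 0.68 × 7.8000 = 5.3040
Higher: breed at age 1 (8.5680).

8.57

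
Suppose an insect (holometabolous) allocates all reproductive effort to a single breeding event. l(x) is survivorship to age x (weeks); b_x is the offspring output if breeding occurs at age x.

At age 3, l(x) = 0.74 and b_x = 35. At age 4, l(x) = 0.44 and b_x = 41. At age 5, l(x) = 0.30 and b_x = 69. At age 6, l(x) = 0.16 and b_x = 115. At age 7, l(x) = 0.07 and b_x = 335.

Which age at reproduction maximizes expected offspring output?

3

Expected offspring if breeding at age x = l(x) × b_x:
  age 3: 0.74 × 35 = 25.900
  age 4: 0.44 × 41 = 18.040
  age 5: 0.30 × 69 = 20.700
  age 6: 0.16 × 115 = 18.400
  age 7: 0.07 × 335 = 23.450
Maximum at age 3 (25.900).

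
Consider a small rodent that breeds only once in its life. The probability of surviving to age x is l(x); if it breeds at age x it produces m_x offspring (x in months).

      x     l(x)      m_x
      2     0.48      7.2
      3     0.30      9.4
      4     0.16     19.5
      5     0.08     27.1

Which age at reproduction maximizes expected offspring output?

Expected offspring if breeding at age x = l(x) × m_x:
  age 2: 0.48 × 7.2 = 3.456
  age 3: 0.30 × 9.4 = 2.820
  age 4: 0.16 × 19.5 = 3.120
  age 5: 0.08 × 27.1 = 2.168
Maximum at age 2 (3.456).

2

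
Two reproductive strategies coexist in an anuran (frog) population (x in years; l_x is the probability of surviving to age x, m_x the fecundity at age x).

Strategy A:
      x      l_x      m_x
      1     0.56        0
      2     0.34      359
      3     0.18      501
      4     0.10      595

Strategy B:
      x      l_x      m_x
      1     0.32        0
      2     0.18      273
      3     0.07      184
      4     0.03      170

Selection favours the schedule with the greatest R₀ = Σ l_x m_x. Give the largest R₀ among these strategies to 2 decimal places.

271.74

Strategy A: R₀ = 0.56×0 + 0.34×359 + 0.18×501 + 0.10×595 = 271.7400
Strategy B: R₀ = 0.32×0 + 0.18×273 + 0.07×184 + 0.03×170 = 67.1200
Highest R₀: strategy A with 271.7400.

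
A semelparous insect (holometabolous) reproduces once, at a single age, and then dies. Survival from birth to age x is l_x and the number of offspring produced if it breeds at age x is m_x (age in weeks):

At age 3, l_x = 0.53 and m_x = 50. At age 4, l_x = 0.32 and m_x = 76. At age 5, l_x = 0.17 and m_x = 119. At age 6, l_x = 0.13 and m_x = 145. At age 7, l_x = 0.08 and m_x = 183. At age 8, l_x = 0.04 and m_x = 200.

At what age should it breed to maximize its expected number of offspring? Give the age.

Expected offspring if breeding at age x = l_x × m_x:
  age 3: 0.53 × 50 = 26.500
  age 4: 0.32 × 76 = 24.320
  age 5: 0.17 × 119 = 20.230
  age 6: 0.13 × 145 = 18.850
  age 7: 0.08 × 183 = 14.640
  age 8: 0.04 × 200 = 8.000
Maximum at age 3 (26.500).

3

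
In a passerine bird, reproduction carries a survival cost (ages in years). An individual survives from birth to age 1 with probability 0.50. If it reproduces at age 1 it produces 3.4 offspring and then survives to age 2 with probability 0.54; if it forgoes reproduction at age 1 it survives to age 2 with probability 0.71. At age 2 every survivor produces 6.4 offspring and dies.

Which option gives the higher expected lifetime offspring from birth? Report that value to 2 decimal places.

breed at age 1: R₀ = 0.50 × (3.4 + 0.54 × 6.4) = 0.50 × 6.8560 = 3.4280
delay to age 2: R₀ = 0.50 × (0.71 × 6.4) = 0.50 × 4.5440 = 2.2720
Higher: breed at age 1 (3.4280).

3.43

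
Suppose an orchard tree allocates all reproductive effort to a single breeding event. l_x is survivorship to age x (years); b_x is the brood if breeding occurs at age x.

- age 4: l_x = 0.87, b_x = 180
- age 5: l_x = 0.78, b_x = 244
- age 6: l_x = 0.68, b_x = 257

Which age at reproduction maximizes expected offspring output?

5

Expected offspring if breeding at age x = l_x × b_x:
  age 4: 0.87 × 180 = 156.600
  age 5: 0.78 × 244 = 190.320
  age 6: 0.68 × 257 = 174.760
Maximum at age 5 (190.320).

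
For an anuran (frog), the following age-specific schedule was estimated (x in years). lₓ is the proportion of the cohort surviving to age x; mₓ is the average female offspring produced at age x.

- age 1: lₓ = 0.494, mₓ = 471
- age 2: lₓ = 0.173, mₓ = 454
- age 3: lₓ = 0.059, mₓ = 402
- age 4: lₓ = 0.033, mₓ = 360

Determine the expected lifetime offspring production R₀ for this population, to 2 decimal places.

R₀ = Σ lₓ mₓ:
  age 1: 0.494 × 471 = 232.6740
  age 2: 0.173 × 454 = 78.5420
  age 3: 0.059 × 402 = 23.7180
  age 4: 0.033 × 360 = 11.8800
R₀ = 232.6740 + 78.5420 + 23.7180 + 11.8800 = 346.8140

346.81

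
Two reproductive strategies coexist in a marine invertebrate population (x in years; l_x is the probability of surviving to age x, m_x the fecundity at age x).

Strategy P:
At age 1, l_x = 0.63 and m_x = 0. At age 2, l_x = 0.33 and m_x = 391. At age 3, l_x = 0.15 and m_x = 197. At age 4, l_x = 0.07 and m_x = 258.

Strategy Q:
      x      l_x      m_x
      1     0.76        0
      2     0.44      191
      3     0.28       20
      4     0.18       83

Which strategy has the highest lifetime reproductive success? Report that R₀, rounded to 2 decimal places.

176.64

Strategy P: R₀ = 0.63×0 + 0.33×391 + 0.15×197 + 0.07×258 = 176.6400
Strategy Q: R₀ = 0.76×0 + 0.44×191 + 0.28×20 + 0.18×83 = 104.5800
Highest R₀: strategy P with 176.6400.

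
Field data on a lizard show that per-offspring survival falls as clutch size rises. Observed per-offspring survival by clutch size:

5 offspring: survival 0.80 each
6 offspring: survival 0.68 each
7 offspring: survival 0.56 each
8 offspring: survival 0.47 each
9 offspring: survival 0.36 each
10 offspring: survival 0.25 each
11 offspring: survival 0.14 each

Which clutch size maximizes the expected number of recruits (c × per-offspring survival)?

6

Expected recruits = c × s(c):
  c=5: 5 × 0.80 = 4.000
  c=6: 6 × 0.68 = 4.080
  c=7: 7 × 0.56 = 3.920
  c=8: 8 × 0.47 = 3.760
  c=9: 9 × 0.36 = 3.240
  c=10: 10 × 0.25 = 2.500
  c=11: 11 × 0.14 = 1.540
Maximum at c = 6 (4.080 recruits).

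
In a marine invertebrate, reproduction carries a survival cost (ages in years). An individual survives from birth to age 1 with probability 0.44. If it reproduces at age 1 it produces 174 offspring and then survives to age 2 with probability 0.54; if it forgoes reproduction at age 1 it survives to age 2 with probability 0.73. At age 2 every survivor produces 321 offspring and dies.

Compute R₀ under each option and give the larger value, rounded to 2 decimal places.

152.83

breed at age 1: R₀ = 0.44 × (174 + 0.54 × 321) = 0.44 × 347.3400 = 152.8296
delay to age 2: R₀ = 0.44 × (0.73 × 321) = 0.44 × 234.3300 = 103.1052
Higher: breed at age 1 (152.8296).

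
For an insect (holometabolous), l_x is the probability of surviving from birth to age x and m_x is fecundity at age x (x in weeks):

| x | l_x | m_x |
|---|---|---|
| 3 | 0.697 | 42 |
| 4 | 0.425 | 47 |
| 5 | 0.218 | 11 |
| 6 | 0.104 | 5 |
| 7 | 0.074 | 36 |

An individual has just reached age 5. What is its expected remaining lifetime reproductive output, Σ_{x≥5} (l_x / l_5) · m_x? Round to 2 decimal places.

25.61

l_5 = 0.218. Conditional survival from age 5 to x is l_x / l_5.
  x=5: (0.218/0.218) × 11 = 11.0000
  x=6: (0.104/0.218) × 5 = 2.3853
  x=7: (0.074/0.218) × 36 = 12.2202
Sum = 11.0000 + 2.3853 + 12.2202 = 25.6055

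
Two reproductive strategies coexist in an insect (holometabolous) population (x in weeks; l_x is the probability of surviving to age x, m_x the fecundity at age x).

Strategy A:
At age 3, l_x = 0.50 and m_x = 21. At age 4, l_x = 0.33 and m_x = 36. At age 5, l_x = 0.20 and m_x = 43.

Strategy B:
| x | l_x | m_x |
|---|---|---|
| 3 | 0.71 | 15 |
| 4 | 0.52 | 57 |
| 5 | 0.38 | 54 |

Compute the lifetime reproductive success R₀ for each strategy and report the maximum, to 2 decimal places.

60.81

Strategy A: R₀ = 0.50×21 + 0.33×36 + 0.20×43 = 30.9800
Strategy B: R₀ = 0.71×15 + 0.52×57 + 0.38×54 = 60.8100
Highest R₀: strategy B with 60.8100.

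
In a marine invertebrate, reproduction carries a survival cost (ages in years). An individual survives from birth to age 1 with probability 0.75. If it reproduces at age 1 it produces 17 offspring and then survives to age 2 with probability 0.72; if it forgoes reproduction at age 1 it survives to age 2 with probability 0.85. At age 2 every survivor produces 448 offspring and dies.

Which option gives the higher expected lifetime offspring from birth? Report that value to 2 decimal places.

breed at age 1: R₀ = 0.75 × (17 + 0.72 × 448) = 0.75 × 339.5600 = 254.6700
delay to age 2: R₀ = 0.75 × (0.85 × 448) = 0.75 × 380.8000 = 285.6000
Higher: delay to age 2 (285.6000).

285.60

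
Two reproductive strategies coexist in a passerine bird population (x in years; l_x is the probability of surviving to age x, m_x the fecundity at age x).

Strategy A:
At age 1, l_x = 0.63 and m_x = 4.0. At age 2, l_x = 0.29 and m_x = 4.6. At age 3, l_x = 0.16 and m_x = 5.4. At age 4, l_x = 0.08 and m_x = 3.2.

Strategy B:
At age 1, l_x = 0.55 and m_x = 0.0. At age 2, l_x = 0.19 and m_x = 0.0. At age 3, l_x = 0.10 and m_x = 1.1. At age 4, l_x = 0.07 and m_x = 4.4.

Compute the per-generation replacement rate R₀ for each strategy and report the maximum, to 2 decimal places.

4.97

Strategy A: R₀ = 0.63×4.0 + 0.29×4.6 + 0.16×5.4 + 0.08×3.2 = 4.9740
Strategy B: R₀ = 0.55×0.0 + 0.19×0.0 + 0.10×1.1 + 0.07×4.4 = 0.4180
Highest R₀: strategy A with 4.9740.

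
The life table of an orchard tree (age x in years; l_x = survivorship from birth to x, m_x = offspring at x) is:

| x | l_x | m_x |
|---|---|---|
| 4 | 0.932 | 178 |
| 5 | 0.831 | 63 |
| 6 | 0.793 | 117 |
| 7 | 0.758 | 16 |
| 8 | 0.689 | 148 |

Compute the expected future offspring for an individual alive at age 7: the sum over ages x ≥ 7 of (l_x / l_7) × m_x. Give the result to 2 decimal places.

l_7 = 0.758. Conditional survival from age 7 to x is l_x / l_7.
  x=7: (0.758/0.758) × 16 = 16.0000
  x=8: (0.689/0.758) × 148 = 134.5277
Sum = 16.0000 + 134.5277 = 150.5277

150.53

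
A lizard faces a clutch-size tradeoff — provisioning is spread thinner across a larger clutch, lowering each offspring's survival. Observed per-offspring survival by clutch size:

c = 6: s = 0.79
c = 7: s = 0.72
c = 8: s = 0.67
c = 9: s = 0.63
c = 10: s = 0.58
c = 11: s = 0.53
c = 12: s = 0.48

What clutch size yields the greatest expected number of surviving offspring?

11

Expected surviving offspring = c × s(c):
  c=6: 6 × 0.79 = 4.740
  c=7: 7 × 0.72 = 5.040
  c=8: 8 × 0.67 = 5.360
  c=9: 9 × 0.63 = 5.670
  c=10: 10 × 0.58 = 5.800
  c=11: 11 × 0.53 = 5.830
  c=12: 12 × 0.48 = 5.760
Maximum at c = 11 (5.830 surviving offspring).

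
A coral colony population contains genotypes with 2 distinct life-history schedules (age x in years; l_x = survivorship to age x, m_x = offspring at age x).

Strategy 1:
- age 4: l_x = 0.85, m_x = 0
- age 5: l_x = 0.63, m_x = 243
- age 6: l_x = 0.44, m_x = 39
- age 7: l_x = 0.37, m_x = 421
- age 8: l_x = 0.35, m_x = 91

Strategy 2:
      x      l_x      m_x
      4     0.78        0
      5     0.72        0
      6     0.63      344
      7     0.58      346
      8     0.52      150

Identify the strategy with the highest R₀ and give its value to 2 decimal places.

495.40

Strategy 1: R₀ = 0.85×0 + 0.63×243 + 0.44×39 + 0.37×421 + 0.35×91 = 357.8700
Strategy 2: R₀ = 0.78×0 + 0.72×0 + 0.63×344 + 0.58×346 + 0.52×150 = 495.4000
Highest R₀: strategy 2 with 495.4000.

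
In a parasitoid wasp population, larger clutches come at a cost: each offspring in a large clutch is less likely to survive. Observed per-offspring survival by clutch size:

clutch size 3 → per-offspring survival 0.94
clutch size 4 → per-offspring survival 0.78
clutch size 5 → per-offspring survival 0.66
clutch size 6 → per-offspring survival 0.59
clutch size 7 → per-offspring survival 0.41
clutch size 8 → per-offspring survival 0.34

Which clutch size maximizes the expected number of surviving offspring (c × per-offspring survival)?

Expected surviving offspring = c × s(c):
  c=3: 3 × 0.94 = 2.820
  c=4: 4 × 0.78 = 3.120
  c=5: 5 × 0.66 = 3.300
  c=6: 6 × 0.59 = 3.540
  c=7: 7 × 0.41 = 2.870
  c=8: 8 × 0.34 = 2.720
Maximum at c = 6 (3.540 surviving offspring).

6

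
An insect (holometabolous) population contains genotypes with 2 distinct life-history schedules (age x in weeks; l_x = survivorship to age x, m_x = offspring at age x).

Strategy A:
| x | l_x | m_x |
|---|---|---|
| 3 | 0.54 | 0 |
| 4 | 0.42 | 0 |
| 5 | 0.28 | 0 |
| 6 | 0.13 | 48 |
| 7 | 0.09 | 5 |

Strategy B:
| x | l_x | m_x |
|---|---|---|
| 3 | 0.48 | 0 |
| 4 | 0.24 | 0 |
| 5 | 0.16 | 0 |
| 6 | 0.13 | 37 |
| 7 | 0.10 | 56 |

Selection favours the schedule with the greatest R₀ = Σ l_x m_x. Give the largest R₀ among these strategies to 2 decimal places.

10.41

Strategy A: R₀ = 0.54×0 + 0.42×0 + 0.28×0 + 0.13×48 + 0.09×5 = 6.6900
Strategy B: R₀ = 0.48×0 + 0.24×0 + 0.16×0 + 0.13×37 + 0.10×56 = 10.4100
Highest R₀: strategy B with 10.4100.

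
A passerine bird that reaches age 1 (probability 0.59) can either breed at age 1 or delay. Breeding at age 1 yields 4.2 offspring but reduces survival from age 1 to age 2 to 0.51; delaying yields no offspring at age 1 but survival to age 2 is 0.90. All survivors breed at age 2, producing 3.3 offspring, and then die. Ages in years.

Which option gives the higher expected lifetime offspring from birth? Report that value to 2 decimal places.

breed at age 1: R₀ = 0.59 × (4.2 + 0.51 × 3.3) = 0.59 × 5.8830 = 3.4710
delay to age 2: R₀ = 0.59 × (0.90 × 3.3) = 0.59 × 2.9700 = 1.7523
Higher: breed at age 1 (3.4710).

3.47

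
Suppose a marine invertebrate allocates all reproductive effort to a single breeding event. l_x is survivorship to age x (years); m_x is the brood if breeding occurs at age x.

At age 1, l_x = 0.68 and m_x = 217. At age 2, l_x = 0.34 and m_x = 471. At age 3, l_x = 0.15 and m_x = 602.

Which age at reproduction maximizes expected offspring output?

Expected offspring if breeding at age x = l_x × m_x:
  age 1: 0.68 × 217 = 147.560
  age 2: 0.34 × 471 = 160.140
  age 3: 0.15 × 602 = 90.300
Maximum at age 2 (160.140).

2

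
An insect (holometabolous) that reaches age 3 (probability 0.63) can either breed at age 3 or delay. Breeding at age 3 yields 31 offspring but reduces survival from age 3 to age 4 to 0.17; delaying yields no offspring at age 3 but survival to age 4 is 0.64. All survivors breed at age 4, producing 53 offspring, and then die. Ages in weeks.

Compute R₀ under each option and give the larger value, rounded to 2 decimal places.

breed at age 3: R₀ = 0.63 × (31 + 0.17 × 53) = 0.63 × 40.0100 = 25.2063
delay to age 4: R₀ = 0.63 × (0.64 × 53) = 0.63 × 33.9200 = 21.3696
Higher: breed at age 3 (25.2063).

25.21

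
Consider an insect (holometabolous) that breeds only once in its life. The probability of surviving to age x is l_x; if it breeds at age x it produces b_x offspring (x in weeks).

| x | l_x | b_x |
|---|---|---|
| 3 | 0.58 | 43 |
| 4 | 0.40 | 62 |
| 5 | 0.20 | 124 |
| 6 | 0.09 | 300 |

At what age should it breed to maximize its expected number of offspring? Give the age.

6

Expected offspring if breeding at age x = l_x × b_x:
  age 3: 0.58 × 43 = 24.940
  age 4: 0.40 × 62 = 24.800
  age 5: 0.20 × 124 = 24.800
  age 6: 0.09 × 300 = 27.000
Maximum at age 6 (27.000).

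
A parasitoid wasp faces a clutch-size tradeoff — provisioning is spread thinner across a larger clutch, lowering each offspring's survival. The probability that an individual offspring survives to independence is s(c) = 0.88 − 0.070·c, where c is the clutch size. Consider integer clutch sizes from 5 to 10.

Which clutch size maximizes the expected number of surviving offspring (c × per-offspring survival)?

6

Expected surviving offspring = c × s(c):
  c=5: 5 × 0.530 = 2.650
  c=6: 6 × 0.460 = 2.760
  c=7: 7 × 0.390 = 2.730
  c=8: 8 × 0.320 = 2.560
  c=9: 9 × 0.250 = 2.250
  c=10: 10 × 0.180 = 1.800
Maximum at c = 6 (2.760 surviving offspring).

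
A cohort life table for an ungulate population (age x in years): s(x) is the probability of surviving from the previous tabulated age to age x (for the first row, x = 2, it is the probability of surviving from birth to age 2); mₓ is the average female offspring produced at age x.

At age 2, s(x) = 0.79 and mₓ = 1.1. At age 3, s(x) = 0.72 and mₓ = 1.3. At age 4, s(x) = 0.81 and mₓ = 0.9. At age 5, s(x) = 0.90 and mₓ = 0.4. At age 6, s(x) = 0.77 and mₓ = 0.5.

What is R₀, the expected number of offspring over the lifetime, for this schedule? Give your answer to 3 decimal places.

Survivorship from birth: l_x = s_2·s_3·…·s_x.
  l_2 = 0.79000
  l_3 = 0.56880
  l_4 = 0.46073
  l_5 = 0.41466
  l_6 = 0.31928
R₀ = Σ l_x mₓ:
  age 2: 0.79000 × 1.1 = 0.8690
  age 3: 0.56880 × 1.3 = 0.7394
  age 4: 0.46073 × 0.9 = 0.4147
  age 5: 0.41466 × 0.4 = 0.1659
  age 6: 0.31928 × 0.5 = 0.1596
R₀ = 0.8690 + 0.7394 + 0.4147 + 0.1659 + 0.1596 = 2.3486

2.349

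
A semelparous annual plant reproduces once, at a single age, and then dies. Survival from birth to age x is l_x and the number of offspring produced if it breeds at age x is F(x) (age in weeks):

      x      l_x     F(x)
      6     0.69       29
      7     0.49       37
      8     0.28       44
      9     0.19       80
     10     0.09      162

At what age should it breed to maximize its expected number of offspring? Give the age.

6

Expected offspring if breeding at age x = l_x × F(x):
  age 6: 0.69 × 29 = 20.010
  age 7: 0.49 × 37 = 18.130
  age 8: 0.28 × 44 = 12.320
  age 9: 0.19 × 80 = 15.200
  age 10: 0.09 × 162 = 14.580
Maximum at age 6 (20.010).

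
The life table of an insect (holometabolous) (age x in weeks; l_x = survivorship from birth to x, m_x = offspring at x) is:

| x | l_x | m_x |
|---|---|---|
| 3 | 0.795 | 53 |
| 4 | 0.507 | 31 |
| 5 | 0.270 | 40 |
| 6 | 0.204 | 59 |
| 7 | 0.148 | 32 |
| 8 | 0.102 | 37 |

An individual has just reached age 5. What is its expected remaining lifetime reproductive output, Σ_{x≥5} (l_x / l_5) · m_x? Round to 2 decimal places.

l_5 = 0.270. Conditional survival from age 5 to x is l_x / l_5.
  x=5: (0.270/0.270) × 40 = 40.0000
  x=6: (0.204/0.270) × 59 = 44.5778
  x=7: (0.148/0.270) × 32 = 17.5407
  x=8: (0.102/0.270) × 37 = 13.9778
Sum = 40.0000 + 44.5778 + 17.5407 + 13.9778 = 116.0963

116.10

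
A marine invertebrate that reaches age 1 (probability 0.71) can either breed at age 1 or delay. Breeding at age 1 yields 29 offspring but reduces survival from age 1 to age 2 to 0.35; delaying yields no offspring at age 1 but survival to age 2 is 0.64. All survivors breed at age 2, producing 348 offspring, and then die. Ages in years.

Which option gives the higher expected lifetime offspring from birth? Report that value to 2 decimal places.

breed at age 1: R₀ = 0.71 × (29 + 0.35 × 348) = 0.71 × 150.8000 = 107.0680
delay to age 2: R₀ = 0.71 × (0.64 × 348) = 0.71 × 222.7200 = 158.1312
Higher: delay to age 2 (158.1312).

158.13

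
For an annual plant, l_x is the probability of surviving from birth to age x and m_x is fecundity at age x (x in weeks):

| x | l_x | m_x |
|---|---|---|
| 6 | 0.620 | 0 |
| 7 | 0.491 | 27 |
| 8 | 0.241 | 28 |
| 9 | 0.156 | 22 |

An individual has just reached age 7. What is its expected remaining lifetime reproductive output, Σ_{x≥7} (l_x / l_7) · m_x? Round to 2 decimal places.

l_7 = 0.491. Conditional survival from age 7 to x is l_x / l_7.
  x=7: (0.491/0.491) × 27 = 27.0000
  x=8: (0.241/0.491) × 28 = 13.7434
  x=9: (0.156/0.491) × 22 = 6.9898
Sum = 27.0000 + 13.7434 + 6.9898 = 47.7332

47.73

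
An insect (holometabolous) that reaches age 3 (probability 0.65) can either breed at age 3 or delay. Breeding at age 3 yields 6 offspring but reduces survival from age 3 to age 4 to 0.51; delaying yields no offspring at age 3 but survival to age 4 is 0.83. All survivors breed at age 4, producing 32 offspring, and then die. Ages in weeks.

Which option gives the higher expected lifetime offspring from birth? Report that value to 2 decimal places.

breed at age 3: R₀ = 0.65 × (6 + 0.51 × 32) = 0.65 × 22.3200 = 14.5080
delay to age 4: R₀ = 0.65 × (0.83 × 32) = 0.65 × 26.5600 = 17.2640
Higher: delay to age 4 (17.2640).

17.26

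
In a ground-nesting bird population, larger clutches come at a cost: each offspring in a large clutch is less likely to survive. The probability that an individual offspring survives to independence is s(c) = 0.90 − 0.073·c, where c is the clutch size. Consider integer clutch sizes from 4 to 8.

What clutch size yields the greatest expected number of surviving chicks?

Expected surviving chicks = c × s(c):
  c=4: 4 × 0.608 = 2.432
  c=5: 5 × 0.535 = 2.675
  c=6: 6 × 0.462 = 2.772
  c=7: 7 × 0.389 = 2.723
  c=8: 8 × 0.316 = 2.528
Maximum at c = 6 (2.772 surviving chicks).

6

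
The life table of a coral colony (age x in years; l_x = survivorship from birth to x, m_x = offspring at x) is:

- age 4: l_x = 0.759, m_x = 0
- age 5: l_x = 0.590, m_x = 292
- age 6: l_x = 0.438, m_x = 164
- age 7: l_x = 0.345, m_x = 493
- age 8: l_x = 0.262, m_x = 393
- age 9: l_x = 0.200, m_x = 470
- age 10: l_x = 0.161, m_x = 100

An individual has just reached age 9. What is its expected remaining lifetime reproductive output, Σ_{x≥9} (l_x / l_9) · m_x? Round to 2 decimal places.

l_9 = 0.200. Conditional survival from age 9 to x is l_x / l_9.
  x=9: (0.200/0.200) × 470 = 470.0000
  x=10: (0.161/0.200) × 100 = 80.5000
Sum = 470.0000 + 80.5000 = 550.5000

550.50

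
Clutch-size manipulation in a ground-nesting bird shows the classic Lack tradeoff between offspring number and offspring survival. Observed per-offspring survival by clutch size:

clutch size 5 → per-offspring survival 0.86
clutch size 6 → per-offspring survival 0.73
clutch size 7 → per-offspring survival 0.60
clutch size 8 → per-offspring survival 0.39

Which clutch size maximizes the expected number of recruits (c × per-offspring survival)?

6

Expected recruits = c × s(c):
  c=5: 5 × 0.86 = 4.300
  c=6: 6 × 0.73 = 4.380
  c=7: 7 × 0.60 = 4.200
  c=8: 8 × 0.39 = 3.120
Maximum at c = 6 (4.380 recruits).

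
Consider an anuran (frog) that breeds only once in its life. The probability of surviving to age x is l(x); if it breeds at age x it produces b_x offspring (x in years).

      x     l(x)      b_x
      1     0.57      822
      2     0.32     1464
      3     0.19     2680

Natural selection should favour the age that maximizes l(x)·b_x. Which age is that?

3

Expected offspring if breeding at age x = l(x) × b_x:
  age 1: 0.57 × 822 = 468.540
  age 2: 0.32 × 1464 = 468.480
  age 3: 0.19 × 2680 = 509.200
Maximum at age 3 (509.200).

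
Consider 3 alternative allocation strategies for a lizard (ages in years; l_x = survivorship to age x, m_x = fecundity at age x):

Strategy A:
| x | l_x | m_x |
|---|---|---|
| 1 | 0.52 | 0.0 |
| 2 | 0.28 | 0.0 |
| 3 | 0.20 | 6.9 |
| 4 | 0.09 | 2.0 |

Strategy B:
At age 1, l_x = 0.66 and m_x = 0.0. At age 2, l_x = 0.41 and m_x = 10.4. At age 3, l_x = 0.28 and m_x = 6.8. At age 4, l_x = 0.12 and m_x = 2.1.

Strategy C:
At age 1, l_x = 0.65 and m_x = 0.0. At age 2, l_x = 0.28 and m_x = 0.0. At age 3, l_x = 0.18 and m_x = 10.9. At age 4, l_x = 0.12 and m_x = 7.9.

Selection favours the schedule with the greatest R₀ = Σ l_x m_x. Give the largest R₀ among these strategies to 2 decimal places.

6.42

Strategy A: R₀ = 0.52×0.0 + 0.28×0.0 + 0.20×6.9 + 0.09×2.0 = 1.5600
Strategy B: R₀ = 0.66×0.0 + 0.41×10.4 + 0.28×6.8 + 0.12×2.1 = 6.4200
Strategy C: R₀ = 0.65×0.0 + 0.28×0.0 + 0.18×10.9 + 0.12×7.9 = 2.9100
Highest R₀: strategy B with 6.4200.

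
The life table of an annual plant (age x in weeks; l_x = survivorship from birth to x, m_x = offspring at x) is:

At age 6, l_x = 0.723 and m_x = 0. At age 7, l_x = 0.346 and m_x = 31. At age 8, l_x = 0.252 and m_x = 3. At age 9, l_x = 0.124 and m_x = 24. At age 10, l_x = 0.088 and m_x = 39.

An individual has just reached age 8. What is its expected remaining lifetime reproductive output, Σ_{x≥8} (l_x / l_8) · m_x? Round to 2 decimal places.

28.43

l_8 = 0.252. Conditional survival from age 8 to x is l_x / l_8.
  x=8: (0.252/0.252) × 3 = 3.0000
  x=9: (0.124/0.252) × 24 = 11.8095
  x=10: (0.088/0.252) × 39 = 13.6190
Sum = 3.0000 + 11.8095 + 13.6190 = 28.4286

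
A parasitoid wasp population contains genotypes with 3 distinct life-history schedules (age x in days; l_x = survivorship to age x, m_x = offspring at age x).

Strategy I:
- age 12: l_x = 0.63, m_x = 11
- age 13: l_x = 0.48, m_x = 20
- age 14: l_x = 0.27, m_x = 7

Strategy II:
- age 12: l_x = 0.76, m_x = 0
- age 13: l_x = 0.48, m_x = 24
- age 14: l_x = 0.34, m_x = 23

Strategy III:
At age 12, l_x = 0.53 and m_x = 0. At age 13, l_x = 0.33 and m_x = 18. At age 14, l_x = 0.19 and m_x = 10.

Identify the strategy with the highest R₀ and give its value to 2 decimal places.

Strategy I: R₀ = 0.63×11 + 0.48×20 + 0.27×7 = 18.4200
Strategy II: R₀ = 0.76×0 + 0.48×24 + 0.34×23 = 19.3400
Strategy III: R₀ = 0.53×0 + 0.33×18 + 0.19×10 = 7.8400
Highest R₀: strategy II with 19.3400.

19.34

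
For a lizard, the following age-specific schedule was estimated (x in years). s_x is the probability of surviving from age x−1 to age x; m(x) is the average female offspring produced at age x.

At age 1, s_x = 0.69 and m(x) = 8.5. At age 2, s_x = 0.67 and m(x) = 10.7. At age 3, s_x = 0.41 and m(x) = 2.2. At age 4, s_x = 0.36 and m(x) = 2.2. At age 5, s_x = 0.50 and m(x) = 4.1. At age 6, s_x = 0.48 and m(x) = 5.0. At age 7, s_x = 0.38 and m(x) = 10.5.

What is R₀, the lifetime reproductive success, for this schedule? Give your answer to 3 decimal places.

Survivorship from birth: l_x = s_1·s_2·…·s_x.
  l_1 = 0.69000
  l_2 = 0.46230
  l_3 = 0.18954
  l_4 = 0.06824
  l_5 = 0.03412
  l_6 = 0.01638
  l_7 = 0.00622
R₀ = Σ l_x m(x):
  age 1: 0.69000 × 8.5 = 5.8650
  age 2: 0.46230 × 10.7 = 4.9466
  age 3: 0.18954 × 2.2 = 0.4170
  age 4: 0.06824 × 2.2 = 0.1501
  age 5: 0.03412 × 4.1 = 0.1399
  age 6: 0.01638 × 5.0 = 0.0819
  age 7: 0.00622 × 10.5 = 0.0653
R₀ = 5.8650 + 4.9466 + 0.4170 + 0.1501 + 0.1399 + 0.0819 + 0.0653 = 11.6658

11.666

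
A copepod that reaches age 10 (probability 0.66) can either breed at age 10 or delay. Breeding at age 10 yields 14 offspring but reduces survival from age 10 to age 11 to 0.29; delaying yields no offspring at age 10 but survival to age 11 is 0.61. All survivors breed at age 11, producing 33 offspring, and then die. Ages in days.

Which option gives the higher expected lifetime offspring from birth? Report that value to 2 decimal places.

15.56

breed at age 10: R₀ = 0.66 × (14 + 0.29 × 33) = 0.66 × 23.5700 = 15.5562
delay to age 11: R₀ = 0.66 × (0.61 × 33) = 0.66 × 20.1300 = 13.2858
Higher: breed at age 10 (15.5562).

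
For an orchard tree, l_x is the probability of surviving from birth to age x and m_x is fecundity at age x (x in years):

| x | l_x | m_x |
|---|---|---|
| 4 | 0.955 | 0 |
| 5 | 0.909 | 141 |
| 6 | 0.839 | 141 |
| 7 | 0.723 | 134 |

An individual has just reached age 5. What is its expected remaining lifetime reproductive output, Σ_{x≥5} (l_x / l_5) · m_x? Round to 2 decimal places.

377.72

l_5 = 0.909. Conditional survival from age 5 to x is l_x / l_5.
  x=5: (0.909/0.909) × 141 = 141.0000
  x=6: (0.839/0.909) × 141 = 130.1419
  x=7: (0.723/0.909) × 134 = 106.5809
Sum = 141.0000 + 130.1419 + 106.5809 = 377.7228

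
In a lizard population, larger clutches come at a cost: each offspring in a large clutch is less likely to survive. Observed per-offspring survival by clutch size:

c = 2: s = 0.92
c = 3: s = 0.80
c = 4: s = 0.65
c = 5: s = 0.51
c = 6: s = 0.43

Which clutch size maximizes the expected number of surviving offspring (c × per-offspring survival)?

Expected surviving offspring = c × s(c):
  c=2: 2 × 0.92 = 1.840
  c=3: 3 × 0.80 = 2.400
  c=4: 4 × 0.65 = 2.600
  c=5: 5 × 0.51 = 2.550
  c=6: 6 × 0.43 = 2.580
Maximum at c = 4 (2.600 surviving offspring).

4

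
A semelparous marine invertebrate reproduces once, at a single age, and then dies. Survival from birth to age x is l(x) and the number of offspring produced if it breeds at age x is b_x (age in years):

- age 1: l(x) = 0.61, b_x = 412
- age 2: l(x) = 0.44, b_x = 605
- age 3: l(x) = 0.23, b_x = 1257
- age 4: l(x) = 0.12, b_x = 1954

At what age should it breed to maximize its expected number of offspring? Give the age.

3

Expected offspring if breeding at age x = l(x) × b_x:
  age 1: 0.61 × 412 = 251.320
  age 2: 0.44 × 605 = 266.200
  age 3: 0.23 × 1257 = 289.110
  age 4: 0.12 × 1954 = 234.480
Maximum at age 3 (289.110).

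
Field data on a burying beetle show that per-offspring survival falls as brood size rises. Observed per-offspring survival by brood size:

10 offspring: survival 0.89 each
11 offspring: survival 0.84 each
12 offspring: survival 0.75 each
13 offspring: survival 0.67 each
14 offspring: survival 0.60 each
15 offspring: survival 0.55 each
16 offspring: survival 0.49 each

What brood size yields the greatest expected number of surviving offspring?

Expected surviving offspring = c × s(c):
  c=10: 10 × 0.89 = 8.900
  c=11: 11 × 0.84 = 9.240
  c=12: 12 × 0.75 = 9.000
  c=13: 13 × 0.67 = 8.710
  c=14: 14 × 0.60 = 8.400
  c=15: 15 × 0.55 = 8.250
  c=16: 16 × 0.49 = 7.840
Maximum at c = 11 (9.240 surviving offspring).

11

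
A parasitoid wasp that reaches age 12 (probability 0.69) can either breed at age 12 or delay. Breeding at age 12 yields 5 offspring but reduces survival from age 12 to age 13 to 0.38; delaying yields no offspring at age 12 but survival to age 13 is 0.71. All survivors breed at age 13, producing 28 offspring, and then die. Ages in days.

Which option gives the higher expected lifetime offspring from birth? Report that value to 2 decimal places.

breed at age 12: R₀ = 0.69 × (5 + 0.38 × 28) = 0.69 × 15.6400 = 10.7916
delay to age 13: R₀ = 0.69 × (0.71 × 28) = 0.69 × 19.8800 = 13.7172
Higher: delay to age 13 (13.7172).

13.72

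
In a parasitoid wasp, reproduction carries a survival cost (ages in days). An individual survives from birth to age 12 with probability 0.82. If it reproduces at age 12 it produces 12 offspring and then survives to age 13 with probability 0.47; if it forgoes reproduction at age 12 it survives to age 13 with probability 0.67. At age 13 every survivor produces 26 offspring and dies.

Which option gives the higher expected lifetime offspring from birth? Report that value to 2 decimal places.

19.86

breed at age 12: R₀ = 0.82 × (12 + 0.47 × 26) = 0.82 × 24.2200 = 19.8604
delay to age 13: R₀ = 0.82 × (0.67 × 26) = 0.82 × 17.4200 = 14.2844
Higher: breed at age 12 (19.8604).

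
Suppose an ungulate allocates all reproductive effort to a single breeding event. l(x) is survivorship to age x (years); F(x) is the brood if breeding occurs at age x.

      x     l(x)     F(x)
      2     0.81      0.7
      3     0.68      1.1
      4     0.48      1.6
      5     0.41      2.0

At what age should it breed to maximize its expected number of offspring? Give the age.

Expected offspring if breeding at age x = l(x) × F(x):
  age 2: 0.81 × 0.7 = 0.567
  age 3: 0.68 × 1.1 = 0.748
  age 4: 0.48 × 1.6 = 0.768
  age 5: 0.41 × 2.0 = 0.820
Maximum at age 5 (0.820).

5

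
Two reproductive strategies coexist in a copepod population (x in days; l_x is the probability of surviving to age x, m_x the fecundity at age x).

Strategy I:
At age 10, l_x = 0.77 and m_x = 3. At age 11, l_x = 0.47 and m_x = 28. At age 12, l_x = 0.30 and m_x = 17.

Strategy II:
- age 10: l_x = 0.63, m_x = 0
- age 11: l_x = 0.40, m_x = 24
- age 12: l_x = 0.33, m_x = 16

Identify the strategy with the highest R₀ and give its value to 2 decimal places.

Strategy I: R₀ = 0.77×3 + 0.47×28 + 0.30×17 = 20.5700
Strategy II: R₀ = 0.63×0 + 0.40×24 + 0.33×16 = 14.8800
Highest R₀: strategy I with 20.5700.

20.57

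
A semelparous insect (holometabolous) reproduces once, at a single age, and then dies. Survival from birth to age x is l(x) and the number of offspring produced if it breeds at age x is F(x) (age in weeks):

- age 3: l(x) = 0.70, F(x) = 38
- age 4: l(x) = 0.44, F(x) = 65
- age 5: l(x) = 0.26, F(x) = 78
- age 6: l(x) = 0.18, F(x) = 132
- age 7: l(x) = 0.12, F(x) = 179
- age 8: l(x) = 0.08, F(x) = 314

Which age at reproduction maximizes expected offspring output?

Expected offspring if breeding at age x = l(x) × F(x):
  age 3: 0.70 × 38 = 26.600
  age 4: 0.44 × 65 = 28.600
  age 5: 0.26 × 78 = 20.280
  age 6: 0.18 × 132 = 23.760
  age 7: 0.12 × 179 = 21.480
  age 8: 0.08 × 314 = 25.120
Maximum at age 4 (28.600).

4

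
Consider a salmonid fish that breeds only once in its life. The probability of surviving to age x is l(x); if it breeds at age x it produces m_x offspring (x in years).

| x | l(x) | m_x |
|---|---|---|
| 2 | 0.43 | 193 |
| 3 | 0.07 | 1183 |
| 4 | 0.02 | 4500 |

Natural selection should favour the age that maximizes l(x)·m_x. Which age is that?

Expected offspring if breeding at age x = l(x) × m_x:
  age 2: 0.43 × 193 = 82.990
  age 3: 0.07 × 1183 = 82.810
  age 4: 0.02 × 4500 = 90.000
Maximum at age 4 (90.000).

4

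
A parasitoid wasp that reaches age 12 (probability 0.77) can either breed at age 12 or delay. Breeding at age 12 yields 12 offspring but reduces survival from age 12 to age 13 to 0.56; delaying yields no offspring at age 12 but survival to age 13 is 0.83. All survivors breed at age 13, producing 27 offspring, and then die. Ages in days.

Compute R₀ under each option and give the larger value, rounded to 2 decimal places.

20.88

breed at age 12: R₀ = 0.77 × (12 + 0.56 × 27) = 0.77 × 27.1200 = 20.8824
delay to age 13: R₀ = 0.77 × (0.83 × 27) = 0.77 × 22.4100 = 17.2557
Higher: breed at age 12 (20.8824).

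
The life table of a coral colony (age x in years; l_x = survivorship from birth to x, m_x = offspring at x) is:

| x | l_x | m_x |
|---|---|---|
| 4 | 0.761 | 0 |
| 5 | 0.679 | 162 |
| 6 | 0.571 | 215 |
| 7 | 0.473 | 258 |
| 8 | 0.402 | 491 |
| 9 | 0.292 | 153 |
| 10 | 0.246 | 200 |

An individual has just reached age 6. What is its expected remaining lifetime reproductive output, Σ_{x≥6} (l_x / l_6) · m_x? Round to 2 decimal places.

938.80

l_6 = 0.571. Conditional survival from age 6 to x is l_x / l_6.
  x=6: (0.571/0.571) × 215 = 215.0000
  x=7: (0.473/0.571) × 258 = 213.7198
  x=8: (0.402/0.571) × 491 = 345.6778
  x=9: (0.292/0.571) × 153 = 78.2417
  x=10: (0.246/0.571) × 200 = 86.1646
Sum = 215.0000 + 213.7198 + 345.6778 + 78.2417 + 86.1646 = 938.8039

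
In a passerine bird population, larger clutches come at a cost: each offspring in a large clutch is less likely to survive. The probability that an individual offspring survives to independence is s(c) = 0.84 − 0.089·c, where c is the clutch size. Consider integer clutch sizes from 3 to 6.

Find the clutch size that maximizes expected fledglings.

Expected fledglings = c × s(c):
  c=3: 3 × 0.573 = 1.719
  c=4: 4 × 0.484 = 1.936
  c=5: 5 × 0.395 = 1.975
  c=6: 6 × 0.306 = 1.836
Maximum at c = 5 (1.975 fledglings).

5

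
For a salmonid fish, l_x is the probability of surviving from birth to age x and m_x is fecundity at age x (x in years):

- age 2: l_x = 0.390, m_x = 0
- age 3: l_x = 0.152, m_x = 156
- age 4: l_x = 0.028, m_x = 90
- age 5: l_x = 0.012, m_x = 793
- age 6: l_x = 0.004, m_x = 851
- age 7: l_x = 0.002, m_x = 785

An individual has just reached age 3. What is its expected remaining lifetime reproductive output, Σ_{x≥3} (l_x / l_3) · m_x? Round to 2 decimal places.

l_3 = 0.152. Conditional survival from age 3 to x is l_x / l_3.
  x=3: (0.152/0.152) × 156 = 156.0000
  x=4: (0.028/0.152) × 90 = 16.5789
  x=5: (0.012/0.152) × 793 = 62.6053
  x=6: (0.004/0.152) × 851 = 22.3947
  x=7: (0.002/0.152) × 785 = 10.3289
Sum = 156.0000 + 16.5789 + 62.6053 + 22.3947 + 10.3289 = 267.9079

267.91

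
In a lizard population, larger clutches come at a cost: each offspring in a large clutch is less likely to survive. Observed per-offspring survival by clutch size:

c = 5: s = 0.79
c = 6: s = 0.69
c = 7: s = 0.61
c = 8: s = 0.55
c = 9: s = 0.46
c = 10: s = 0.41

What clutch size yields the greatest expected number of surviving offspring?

8

Expected surviving offspring = c × s(c):
  c=5: 5 × 0.79 = 3.950
  c=6: 6 × 0.69 = 4.140
  c=7: 7 × 0.61 = 4.270
  c=8: 8 × 0.55 = 4.400
  c=9: 9 × 0.46 = 4.140
  c=10: 10 × 0.41 = 4.100
Maximum at c = 8 (4.400 surviving offspring).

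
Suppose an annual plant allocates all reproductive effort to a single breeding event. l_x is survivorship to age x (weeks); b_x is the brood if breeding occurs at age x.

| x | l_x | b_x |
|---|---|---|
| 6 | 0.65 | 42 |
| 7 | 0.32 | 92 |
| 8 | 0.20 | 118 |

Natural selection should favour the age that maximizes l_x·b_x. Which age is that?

Expected offspring if breeding at age x = l_x × b_x:
  age 6: 0.65 × 42 = 27.300
  age 7: 0.32 × 92 = 29.440
  age 8: 0.20 × 118 = 23.600
Maximum at age 7 (29.440).

7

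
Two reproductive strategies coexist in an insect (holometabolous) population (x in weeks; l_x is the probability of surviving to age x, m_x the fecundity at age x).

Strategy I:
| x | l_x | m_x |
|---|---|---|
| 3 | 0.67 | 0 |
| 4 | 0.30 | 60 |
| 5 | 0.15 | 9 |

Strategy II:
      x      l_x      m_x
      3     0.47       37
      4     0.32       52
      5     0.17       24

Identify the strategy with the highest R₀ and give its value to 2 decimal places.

Strategy I: R₀ = 0.67×0 + 0.30×60 + 0.15×9 = 19.3500
Strategy II: R₀ = 0.47×37 + 0.32×52 + 0.17×24 = 38.1100
Highest R₀: strategy II with 38.1100.

38.11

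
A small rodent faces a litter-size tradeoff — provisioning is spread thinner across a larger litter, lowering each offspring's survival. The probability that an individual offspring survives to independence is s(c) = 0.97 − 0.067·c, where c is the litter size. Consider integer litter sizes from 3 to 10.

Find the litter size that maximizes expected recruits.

7

Expected recruits = c × s(c):
  c=3: 3 × 0.769 = 2.307
  c=4: 4 × 0.702 = 2.808
  c=5: 5 × 0.635 = 3.175
  c=6: 6 × 0.568 = 3.408
  c=7: 7 × 0.501 = 3.507
  c=8: 8 × 0.434 = 3.472
  c=9: 9 × 0.367 = 3.303
  c=10: 10 × 0.300 = 3.000
Maximum at c = 7 (3.507 recruits).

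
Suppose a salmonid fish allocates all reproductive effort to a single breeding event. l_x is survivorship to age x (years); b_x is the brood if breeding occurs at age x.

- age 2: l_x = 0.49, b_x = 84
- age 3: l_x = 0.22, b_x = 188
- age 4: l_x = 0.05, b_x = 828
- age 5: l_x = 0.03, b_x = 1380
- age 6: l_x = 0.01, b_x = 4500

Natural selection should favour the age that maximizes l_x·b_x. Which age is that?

6

Expected offspring if breeding at age x = l_x × b_x:
  age 2: 0.49 × 84 = 41.160
  age 3: 0.22 × 188 = 41.360
  age 4: 0.05 × 828 = 41.400
  age 5: 0.03 × 1380 = 41.400
  age 6: 0.01 × 4500 = 45.000
Maximum at age 6 (45.000).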